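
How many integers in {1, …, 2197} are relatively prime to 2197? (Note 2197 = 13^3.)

φ(13^3) = 13^3 − 13^2 = 2197 − 169 = 2028.

2028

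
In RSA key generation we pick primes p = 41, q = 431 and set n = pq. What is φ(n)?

17200

φ(41) = 41 − 1 = 40.
φ(431) = 431 − 1 = 430.
Multiply: 40 · 430 = 17200.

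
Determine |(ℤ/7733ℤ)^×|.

6480

First factor: 7733 = 11 · 19 · 37.
φ(11) = 11 − 1 = 10.
φ(19) = 19 − 1 = 18.
φ(37) = 37 − 1 = 36.
Multiply: 10 · 18 · 36 = 6480.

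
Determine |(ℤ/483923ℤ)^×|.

First factor: 483923 = 11 * 29 * 37 * 41.
φ(11) = 11 − 1 = 10.
φ(29) = 29 − 1 = 28.
φ(37) = 37 − 1 = 36.
φ(41) = 41 − 1 = 40.
Since φ is multiplicative, φ(483923) = 10 · 28 · 36 · 40 = 403200.

403200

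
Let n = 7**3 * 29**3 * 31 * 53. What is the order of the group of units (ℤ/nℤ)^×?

10800054720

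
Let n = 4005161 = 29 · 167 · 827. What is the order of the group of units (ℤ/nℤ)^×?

φ(29) = 29 − 1 = 28.
φ(167) = 167 − 1 = 166.
φ(827) = 827 − 1 = 826.
φ(4005161) = 28 × 166 × 826 = 3839248.

3839248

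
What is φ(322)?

First factor: 322 = 2 * 7 * 23.
φ(322) = 322 · (1 − 1/2) · (1 − 1/7) · (1 − 1/23)
       = 322 · 132/322 = 132.

132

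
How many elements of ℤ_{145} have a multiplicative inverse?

Factor 145: 145 = 5 * 29.
φ(5) = 5 − 1 = 4.
φ(29) = 29 − 1 = 28.
φ(145) = 4 × 28 = 112.

112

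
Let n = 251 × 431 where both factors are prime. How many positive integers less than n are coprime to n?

107500

For distinct primes, φ(pq) = (p−1)(q−1) = 250 × 430 = 107500.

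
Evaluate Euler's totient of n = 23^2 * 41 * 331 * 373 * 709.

1759140979200

φ(23^2) = 23^1·(23−1) = 23·22 = 506.
φ(41) = 41 − 1 = 40.
φ(331) = 331 − 1 = 330.
φ(373) = 373 − 1 = 372.
φ(709) = 709 − 1 = 708.
Since φ is multiplicative, φ(1898552405963) = 506 · 40 · 330 · 372 · 708 = 1759140979200.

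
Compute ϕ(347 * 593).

204832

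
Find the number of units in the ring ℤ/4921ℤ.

Factor 4921: 4921 = 7 · 19 · 37.
φ(7) = 7 − 1 = 6.
φ(19) = 19 − 1 = 18.
φ(37) = 37 − 1 = 36.
Multiply: 6 · 18 · 36 = 3888.

3888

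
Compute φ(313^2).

97656

φ(313^2) = 313^1·(313−1) = 313·312 = 97656.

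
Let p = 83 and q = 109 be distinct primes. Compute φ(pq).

8856

φ(83) = 83 − 1 = 82.
φ(109) = 109 − 1 = 108.
Since φ is multiplicative, φ(9047) = 82 · 108 = 8856.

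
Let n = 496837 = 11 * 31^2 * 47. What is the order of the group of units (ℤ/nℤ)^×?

φ(11) = 11 − 1 = 10.
φ(31^2) = 31^2 − 31^1 = 961 − 31 = 930.
φ(47) = 47 − 1 = 46.
Multiply: 10 · 930 · 46 = 427800.

427800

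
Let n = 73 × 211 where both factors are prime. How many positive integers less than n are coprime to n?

φ(n) = (p − 1)(q − 1) = (73−1)(211−1) = 72·210 = 15120.

15120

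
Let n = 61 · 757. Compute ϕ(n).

φ(46177) = 46177 · (1 − 1/61) · (1 − 1/757)
       = 46177 · 45360/46177 = 45360.

45360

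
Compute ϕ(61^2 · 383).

φ(61^2) = 61^2 − 61^1 = 3721 − 61 = 3660.
φ(383) = 383 − 1 = 382.
Since φ is multiplicative, φ(1425143) = 3660 · 382 = 1398120.

1398120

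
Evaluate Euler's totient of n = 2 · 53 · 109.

5616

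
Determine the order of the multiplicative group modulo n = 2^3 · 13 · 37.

1728

φ(2^3) = 2^2·(2−1) = 4·1 = 4.
φ(13) = 13 − 1 = 12.
φ(37) = 37 − 1 = 36.
φ(3848) = 4 × 12 × 36 = 1728.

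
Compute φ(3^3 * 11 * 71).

φ(21087) = 21087 · (1 − 1/3) · (1 − 1/11) · (1 − 1/71)
       = 21087 · 1400/2343 = 12600.

12600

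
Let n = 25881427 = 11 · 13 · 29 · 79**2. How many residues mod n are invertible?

20704320

φ(11) = 11 − 1 = 10.
φ(13) = 13 − 1 = 12.
φ(29) = 29 − 1 = 28.
φ(79^2) = 79^1·(79−1) = 79·78 = 6162.
φ(25881427) = 10 × 12 × 28 × 6162 = 20704320.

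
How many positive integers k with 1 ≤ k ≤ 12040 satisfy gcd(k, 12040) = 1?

4032

First factor: 12040 = 2^3 · 5 · 7 · 43.
φ(2^3) = 2^2·(2−1) = 4·1 = 4.
φ(5) = 5 − 1 = 4.
φ(7) = 7 − 1 = 6.
φ(43) = 43 − 1 = 42.
Multiply: 4 · 4 · 6 · 42 = 4032.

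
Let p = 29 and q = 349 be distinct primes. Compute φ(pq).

φ(pq) = (p−1)(q−1) = 28 · 348 = 9744.

9744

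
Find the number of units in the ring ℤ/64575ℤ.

28800

64575 = 3^2 * 5^2 * 7 * 41.
φ(3^2) = 3^1·(3−1) = 3·2 = 6.
φ(5^2) = 5^2 − 5^1 = 25 − 5 = 20.
φ(7) = 7 − 1 = 6.
φ(41) = 41 − 1 = 40.
φ(64575) = 6 × 20 × 6 × 40 = 28800.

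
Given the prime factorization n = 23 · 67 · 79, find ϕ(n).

φ(121739) = 121739 · (1 − 1/23) · (1 − 1/67) · (1 − 1/79)
       = 121739 · 113256/121739 = 113256.

113256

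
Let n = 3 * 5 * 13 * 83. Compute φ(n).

7872

φ(16185) = 16185 · (1 − 1/3) · (1 − 1/5) · (1 − 1/13) · (1 − 1/83)
       = 16185 · 7872/16185 = 7872.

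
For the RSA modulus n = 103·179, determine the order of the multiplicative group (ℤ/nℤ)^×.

18156

For distinct primes, φ(pq) = (p−1)(q−1) = 102 × 178 = 18156.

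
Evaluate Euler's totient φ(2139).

1320

First factor: 2139 = 3 · 23 · 31.
φ(2139) = 2139 · (1 − 1/3) · (1 − 1/23) · (1 − 1/31)
       = 2139 · 1320/2139 = 1320.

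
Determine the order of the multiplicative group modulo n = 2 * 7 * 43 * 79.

19656

φ(47558) = 47558 · (1 − 1/2) · (1 − 1/7) · (1 − 1/43) · (1 − 1/79)
       = 47558 · 19656/47558 = 19656.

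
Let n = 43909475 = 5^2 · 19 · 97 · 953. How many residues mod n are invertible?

φ(43909475) = 43909475 · (1 − 1/5) · (1 − 1/19) · (1 − 1/97) · (1 − 1/953)
       = 43909475 · 6580224/8781895 = 32901120.

32901120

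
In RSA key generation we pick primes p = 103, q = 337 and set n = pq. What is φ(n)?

34272

φ(pq) = (p−1)(q−1) = 102 · 336 = 34272.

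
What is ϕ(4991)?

Factor 4991: 4991 = 7 · 23 · 31.
φ(4991) = 4991 · (1 − 1/7) · (1 − 1/23) · (1 − 1/31)
       = 4991 · 3960/4991 = 3960.

3960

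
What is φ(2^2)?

φ(2^2) = 2^1·(2−1) = 2·1 = 2.

2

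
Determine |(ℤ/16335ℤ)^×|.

16335 = 3^3 · 5 · 11^2.
φ(16335) = 16335 · (1 − 1/3) · (1 − 1/5) · (1 − 1/11)
       = 16335 · 80/165 = 7920.

7920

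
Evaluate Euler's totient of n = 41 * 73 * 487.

1399680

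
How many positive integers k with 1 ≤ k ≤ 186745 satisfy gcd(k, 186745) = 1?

Factor 186745: 186745 = 5 × 13**3 × 17.
φ(5) = 5 − 1 = 4.
φ(13^3) = 13^3 − 13^2 = 2197 − 169 = 2028.
φ(17) = 17 − 1 = 16.
φ(186745) = 4 × 2028 × 16 = 129792.

129792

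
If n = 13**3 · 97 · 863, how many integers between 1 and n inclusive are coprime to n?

φ(13^3) = 13^2·(13−1) = 169·12 = 2028.
φ(97) = 97 − 1 = 96.
φ(863) = 863 − 1 = 862.
Multiply: 2028 · 96 · 862 = 167821056.

167821056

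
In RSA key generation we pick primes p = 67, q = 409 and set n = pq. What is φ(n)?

For distinct primes, φ(pq) = (p−1)(q−1) = 66 × 408 = 26928.

26928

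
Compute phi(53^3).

φ(53^3) = 53^2·(53−1) = 2809·52 = 146068.

146068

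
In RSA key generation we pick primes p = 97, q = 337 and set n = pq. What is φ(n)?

32256

For distinct primes, φ(pq) = (p−1)(q−1) = 96 × 336 = 32256.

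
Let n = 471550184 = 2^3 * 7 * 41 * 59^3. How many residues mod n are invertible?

193822080

φ(2^3) = 2^3 − 2^2 = 8 − 4 = 4.
φ(7) = 7 − 1 = 6.
φ(41) = 41 − 1 = 40.
φ(59^3) = 59^2·(59−1) = 3481·58 = 201898.
Multiply: 4 · 6 · 40 · 201898 = 193822080.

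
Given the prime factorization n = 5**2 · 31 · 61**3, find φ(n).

133956000

φ(5^2) = 5^2 − 5^1 = 25 − 5 = 20.
φ(31) = 31 − 1 = 30.
φ(61^3) = 61^2·(61−1) = 3721·60 = 223260.
Since φ is multiplicative, φ(175910275) = 20 · 30 · 223260 = 133956000.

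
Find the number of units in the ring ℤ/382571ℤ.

Factor 382571: 382571 = 7 * 31 * 41 * 43.
φ(382571) = 382571 · (1 − 1/7) · (1 − 1/31) · (1 − 1/41) · (1 − 1/43)
       = 382571 · 302400/382571 = 302400.

302400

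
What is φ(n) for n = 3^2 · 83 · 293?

143664

φ(3^2) = 3^2 − 3^1 = 9 − 3 = 6.
φ(83) = 83 − 1 = 82.
φ(293) = 293 − 1 = 292.
φ(218871) = 6 × 82 × 292 = 143664.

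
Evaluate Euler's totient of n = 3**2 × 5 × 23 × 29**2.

428736

φ(870435) = 870435 · (1 − 1/3) · (1 − 1/5) · (1 − 1/23) · (1 − 1/29)
       = 870435 · 4928/10005 = 428736.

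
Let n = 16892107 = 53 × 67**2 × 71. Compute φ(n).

φ(53) = 53 − 1 = 52.
φ(67^2) = 67^1·(67−1) = 67·66 = 4422.
φ(71) = 71 − 1 = 70.
Since φ is multiplicative, φ(16892107) = 52 · 4422 · 70 = 16096080.

16096080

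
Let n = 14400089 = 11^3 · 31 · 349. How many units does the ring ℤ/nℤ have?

φ(11^3) = 11^2·(11−1) = 121·10 = 1210.
φ(31) = 31 − 1 = 30.
φ(349) = 349 − 1 = 348.
Since φ is multiplicative, φ(14400089) = 1210 · 30 · 348 = 12632400.

12632400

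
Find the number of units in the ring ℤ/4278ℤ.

First factor: 4278 = 2 × 3 × 23 × 31.
φ(4278) = 4278 · (1 − 1/2) · (1 − 1/3) · (1 − 1/23) · (1 − 1/31)
       = 4278 · 1320/4278 = 1320.

1320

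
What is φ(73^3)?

383688

φ(389017) = 389017 · (1 − 1/73)
       = 389017 · 72/73 = 383688.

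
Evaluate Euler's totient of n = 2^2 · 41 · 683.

φ(112012) = 112012 · (1 − 1/2) · (1 − 1/41) · (1 − 1/683)
       = 112012 · 27280/56006 = 54560.

54560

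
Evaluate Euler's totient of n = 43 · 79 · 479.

1565928

φ(43) = 43 − 1 = 42.
φ(79) = 79 − 1 = 78.
φ(479) = 479 − 1 = 478.
Since φ is multiplicative, φ(1627163) = 42 · 78 · 478 = 1565928.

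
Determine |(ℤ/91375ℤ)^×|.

First factor: 91375 = 5^3 * 17 * 43.
φ(5^3) = 5^3 − 5^2 = 125 − 25 = 100.
φ(17) = 17 − 1 = 16.
φ(43) = 43 − 1 = 42.
Since φ is multiplicative, φ(91375) = 100 · 16 · 42 = 67200.

67200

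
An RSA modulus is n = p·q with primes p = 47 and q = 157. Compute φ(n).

7176

φ(7379) = 7379 · (1 − 1/47) · (1 − 1/157)
       = 7379 · 7176/7379 = 7176.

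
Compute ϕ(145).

145 = 5 · 29.
φ(5) = 5 − 1 = 4.
φ(29) = 29 − 1 = 28.
Multiply: 4 · 28 = 112.

112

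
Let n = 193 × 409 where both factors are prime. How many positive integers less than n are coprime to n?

78336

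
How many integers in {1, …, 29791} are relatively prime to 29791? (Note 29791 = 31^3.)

28830

φ(31^3) = 31^2·(31−1) = 961·30 = 28830.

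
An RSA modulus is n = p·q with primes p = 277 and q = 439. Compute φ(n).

120888

φ(277) = 277 − 1 = 276.
φ(439) = 439 − 1 = 438.
φ(121603) = 276 × 438 = 120888.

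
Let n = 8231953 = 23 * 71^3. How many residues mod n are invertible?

φ(8231953) = 8231953 · (1 − 1/23) · (1 − 1/71)
       = 8231953 · 1540/1633 = 7763140.

7763140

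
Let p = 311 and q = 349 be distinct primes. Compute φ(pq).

107880

φ(pq) = (p−1)(q−1) = 310 · 348 = 107880.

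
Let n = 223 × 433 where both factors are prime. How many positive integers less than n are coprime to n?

95904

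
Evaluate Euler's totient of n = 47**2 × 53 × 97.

φ(47^2) = 47^1·(47−1) = 47·46 = 2162.
φ(53) = 53 − 1 = 52.
φ(97) = 97 − 1 = 96.
Since φ is multiplicative, φ(11356469) = 2162 · 52 · 96 = 10792704.

10792704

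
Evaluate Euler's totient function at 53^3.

146068

φ(148877) = 148877 · (1 − 1/53)
       = 148877 · 52/53 = 146068.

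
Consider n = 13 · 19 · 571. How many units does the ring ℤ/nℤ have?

φ(141037) = 141037 · (1 − 1/13) · (1 − 1/19) · (1 − 1/571)
       = 141037 · 123120/141037 = 123120.

123120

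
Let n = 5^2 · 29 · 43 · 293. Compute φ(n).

φ(9134275) = 9134275 · (1 − 1/5) · (1 − 1/29) · (1 − 1/43) · (1 − 1/293)
       = 9134275 · 1373568/1826855 = 6867840.

6867840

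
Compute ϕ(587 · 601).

φ(587) = 587 − 1 = 586.
φ(601) = 601 − 1 = 600.
Multiply: 586 · 600 = 351600.

351600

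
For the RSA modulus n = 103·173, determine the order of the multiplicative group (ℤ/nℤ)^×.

17544

φ(n) = (p − 1)(q − 1) = (103−1)(173−1) = 102·172 = 17544.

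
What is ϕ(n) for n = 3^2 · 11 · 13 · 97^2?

6704640

φ(12109383) = 12109383 · (1 − 1/3) · (1 − 1/11) · (1 − 1/13) · (1 − 1/97)
       = 12109383 · 23040/41613 = 6704640.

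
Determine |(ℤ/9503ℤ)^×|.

8064

9503 = 13 * 17 * 43.
φ(9503) = 9503 · (1 − 1/13) · (1 − 1/17) · (1 − 1/43)
       = 9503 · 8064/9503 = 8064.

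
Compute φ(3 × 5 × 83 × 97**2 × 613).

φ(7180807665) = 7180807665 · (1 − 1/3) · (1 − 1/5) · (1 − 1/83) · (1 − 1/97) · (1 − 1/613)
       = 7180807665 · 38541312/74028945 = 3738507264.

3738507264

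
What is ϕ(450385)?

324480

Prime factorization: 450385 = 5 × 13^3 × 41.
φ(5) = 5 − 1 = 4.
φ(13^3) = 13^2·(13−1) = 169·12 = 2028.
φ(41) = 41 − 1 = 40.
φ(450385) = 4 × 2028 × 40 = 324480.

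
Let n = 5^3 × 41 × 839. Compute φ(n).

3352000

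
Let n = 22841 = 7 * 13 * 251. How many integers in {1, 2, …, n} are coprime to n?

18000

φ(7) = 7 − 1 = 6.
φ(13) = 13 − 1 = 12.
φ(251) = 251 − 1 = 250.
Multiply: 6 · 12 · 250 = 18000.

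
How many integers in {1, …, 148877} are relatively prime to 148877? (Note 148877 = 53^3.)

146068

φ(53^3) = 53^3 − 53^2 = 148877 − 2809 = 146068.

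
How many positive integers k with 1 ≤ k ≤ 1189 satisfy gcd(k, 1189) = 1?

1120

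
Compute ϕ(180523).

138240

Factor 180523: 180523 = 7 * 17 * 37 * 41.
φ(180523) = 180523 · (1 − 1/7) · (1 − 1/17) · (1 − 1/37) · (1 − 1/41)
       = 180523 · 138240/180523 = 138240.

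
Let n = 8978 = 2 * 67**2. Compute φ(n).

φ(2) = 2 − 1 = 1.
φ(67^2) = 67^2 − 67^1 = 4489 − 67 = 4422.
φ(8978) = 1 × 4422 = 4422.

4422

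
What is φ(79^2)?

6162

φ(6241) = 6241 · (1 − 1/79)
       = 6241 · 78/79 = 6162.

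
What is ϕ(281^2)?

78680

φ(281^2) = 281^2 − 281^1 = 78961 − 281 = 78680.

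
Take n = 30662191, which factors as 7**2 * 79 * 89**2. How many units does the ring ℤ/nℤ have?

φ(7^2) = 7^1·(7−1) = 7·6 = 42.
φ(79) = 79 − 1 = 78.
φ(89^2) = 89^1·(89−1) = 89·88 = 7832.
Multiply: 42 · 78 · 7832 = 25657632.

25657632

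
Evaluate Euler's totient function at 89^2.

7832

φ(7921) = 7921 · (1 − 1/89)
       = 7921 · 88/89 = 7832.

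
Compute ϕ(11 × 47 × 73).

33120

φ(11) = 11 − 1 = 10.
φ(47) = 47 − 1 = 46.
φ(73) = 73 − 1 = 72.
Multiply: 10 · 46 · 72 = 33120.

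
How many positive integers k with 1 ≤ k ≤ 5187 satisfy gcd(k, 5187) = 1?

Factor 5187: 5187 = 3 × 7 × 13 × 19.
φ(3) = 3 − 1 = 2.
φ(7) = 7 − 1 = 6.
φ(13) = 13 − 1 = 12.
φ(19) = 19 − 1 = 18.
Since φ is multiplicative, φ(5187) = 2 · 6 · 12 · 18 = 2592.

2592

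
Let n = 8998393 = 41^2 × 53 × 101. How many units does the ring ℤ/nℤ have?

8528000

φ(41^2) = 41^1·(41−1) = 41·40 = 1640.
φ(53) = 53 − 1 = 52.
φ(101) = 101 − 1 = 100.
φ(8998393) = 1640 × 52 × 100 = 8528000.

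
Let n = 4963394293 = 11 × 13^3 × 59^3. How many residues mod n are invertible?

φ(11) = 11 − 1 = 10.
φ(13^3) = 13^3 − 13^2 = 2197 − 169 = 2028.
φ(59^3) = 59^2·(59−1) = 3481·58 = 201898.
φ(4963394293) = 10 × 2028 × 201898 = 4094491440.

4094491440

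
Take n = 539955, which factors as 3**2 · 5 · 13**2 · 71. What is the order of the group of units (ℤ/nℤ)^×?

262080

φ(3^2) = 3^2 − 3^1 = 9 − 3 = 6.
φ(5) = 5 − 1 = 4.
φ(13^2) = 13^2 − 13^1 = 169 − 13 = 156.
φ(71) = 71 − 1 = 70.
φ(539955) = 6 × 4 × 156 × 70 = 262080.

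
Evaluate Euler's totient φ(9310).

3024

9310 = 2 · 5 · 7^2 · 19.
φ(9310) = 9310 · (1 − 1/2) · (1 − 1/5) · (1 − 1/7) · (1 − 1/19)
       = 9310 · 432/1330 = 3024.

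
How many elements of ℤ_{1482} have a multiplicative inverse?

First factor: 1482 = 2 × 3 × 13 × 19.
φ(2) = 2 − 1 = 1.
φ(3) = 3 − 1 = 2.
φ(13) = 13 − 1 = 12.
φ(19) = 19 − 1 = 18.
Since φ is multiplicative, φ(1482) = 1 · 2 · 12 · 18 = 432.

432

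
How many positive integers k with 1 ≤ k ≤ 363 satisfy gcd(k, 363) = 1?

Factor 363: 363 = 3 × 11^2.
φ(3) = 3 − 1 = 2.
φ(11^2) = 11^2 − 11^1 = 121 − 11 = 110.
φ(363) = 2 × 110 = 220.

220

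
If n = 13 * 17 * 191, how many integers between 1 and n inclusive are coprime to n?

φ(13) = 13 − 1 = 12.
φ(17) = 17 − 1 = 16.
φ(191) = 191 − 1 = 190.
Multiply: 12 · 16 · 190 = 36480.

36480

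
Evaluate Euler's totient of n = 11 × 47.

460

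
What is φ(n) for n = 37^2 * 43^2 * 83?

φ(37^2) = 37^1·(37−1) = 37·36 = 1332.
φ(43^2) = 43^2 − 43^1 = 1849 − 43 = 1806.
φ(83) = 83 − 1 = 82.
φ(210096323) = 1332 × 1806 × 82 = 197258544.

197258544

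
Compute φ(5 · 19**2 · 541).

φ(976505) = 976505 · (1 − 1/5) · (1 − 1/19) · (1 − 1/541)
       = 976505 · 38880/51395 = 738720.

738720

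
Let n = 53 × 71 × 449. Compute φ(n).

φ(53) = 53 − 1 = 52.
φ(71) = 71 − 1 = 70.
φ(449) = 449 − 1 = 448.
Multiply: 52 · 70 · 448 = 1630720.

1630720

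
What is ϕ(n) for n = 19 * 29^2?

14616

φ(19) = 19 − 1 = 18.
φ(29^2) = 29^1·(29−1) = 29·28 = 812.
φ(15979) = 18 × 812 = 14616.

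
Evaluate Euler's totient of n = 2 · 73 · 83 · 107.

φ(1296626) = 1296626 · (1 − 1/2) · (1 − 1/73) · (1 − 1/83) · (1 − 1/107)
       = 1296626 · 625824/1296626 = 625824.

625824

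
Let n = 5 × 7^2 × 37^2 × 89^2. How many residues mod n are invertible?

φ(5) = 5 − 1 = 4.
φ(7^2) = 7^1·(7−1) = 7·6 = 42.
φ(37^2) = 37^2 − 37^1 = 1369 − 37 = 1332.
φ(89^2) = 89^2 − 89^1 = 7921 − 89 = 7832.
Since φ is multiplicative, φ(2656743005) = 4 · 42 · 1332 · 7832 = 1752613632.

1752613632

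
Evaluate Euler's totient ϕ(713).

660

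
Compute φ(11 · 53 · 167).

φ(11) = 11 − 1 = 10.
φ(53) = 53 − 1 = 52.
φ(167) = 167 − 1 = 166.
Since φ is multiplicative, φ(97361) = 10 · 52 · 166 = 86320.

86320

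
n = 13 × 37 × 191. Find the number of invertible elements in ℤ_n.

φ(13) = 13 − 1 = 12.
φ(37) = 37 − 1 = 36.
φ(191) = 191 − 1 = 190.
Multiply: 12 · 36 · 190 = 82080.

82080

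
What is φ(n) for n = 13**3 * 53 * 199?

φ(13^3) = 13^3 − 13^2 = 2197 − 169 = 2028.
φ(53) = 53 − 1 = 52.
φ(199) = 199 − 1 = 198.
Since φ is multiplicative, φ(23171759) = 2028 · 52 · 198 = 20880288.

20880288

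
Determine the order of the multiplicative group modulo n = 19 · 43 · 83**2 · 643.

3303305712

φ(3619005259) = 3619005259 · (1 − 1/19) · (1 − 1/43) · (1 − 1/83) · (1 − 1/643)
       = 3619005259 · 39798864/43602473 = 3303305712.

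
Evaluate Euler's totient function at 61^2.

3660

φ(61^2) = 61^1·(61−1) = 61·60 = 3660.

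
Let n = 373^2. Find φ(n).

φ(373^2) = 373^1·(373−1) = 373·372 = 138756.

138756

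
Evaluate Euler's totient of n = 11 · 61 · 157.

φ(105347) = 105347 · (1 − 1/11) · (1 − 1/61) · (1 − 1/157)
       = 105347 · 93600/105347 = 93600.

93600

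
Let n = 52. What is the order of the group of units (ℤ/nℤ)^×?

Prime factorization: 52 = 2^2 · 13.
φ(52) = 52 · (1 − 1/2) · (1 − 1/13)
       = 52 · 12/26 = 24.

24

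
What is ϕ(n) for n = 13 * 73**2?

63072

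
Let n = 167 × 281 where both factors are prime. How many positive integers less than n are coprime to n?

46480

For distinct primes, φ(pq) = (p−1)(q−1) = 166 × 280 = 46480.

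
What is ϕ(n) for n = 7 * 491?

2940

φ(7) = 7 − 1 = 6.
φ(491) = 491 − 1 = 490.
φ(3437) = 6 × 490 = 2940.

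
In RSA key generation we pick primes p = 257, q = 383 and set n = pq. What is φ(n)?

97792

φ(98431) = 98431 · (1 − 1/257) · (1 − 1/383)
       = 98431 · 97792/98431 = 97792.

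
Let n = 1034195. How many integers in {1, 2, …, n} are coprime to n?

1034195 = 5 × 17 × 23^3.
φ(5) = 5 − 1 = 4.
φ(17) = 17 − 1 = 16.
φ(23^3) = 23^2·(23−1) = 529·22 = 11638.
Since φ is multiplicative, φ(1034195) = 4 · 16 · 11638 = 744832.

744832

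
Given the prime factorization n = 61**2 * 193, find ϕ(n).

702720

φ(61^2) = 61^2 − 61^1 = 3721 − 61 = 3660.
φ(193) = 193 − 1 = 192.
φ(718153) = 3660 × 192 = 702720.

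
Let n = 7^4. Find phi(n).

2058

φ(2401) = 2401 · (1 − 1/7)
       = 2401 · 6/7 = 2058.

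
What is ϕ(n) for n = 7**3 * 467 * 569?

φ(91142989) = 91142989 · (1 − 1/7) · (1 − 1/467) · (1 − 1/569)
       = 91142989 · 1588128/1860061 = 77818272.

77818272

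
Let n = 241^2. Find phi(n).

57840

φ(241^2) = 241^1·(241−1) = 241·240 = 57840.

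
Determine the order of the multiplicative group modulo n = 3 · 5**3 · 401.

80000

φ(150375) = 150375 · (1 − 1/3) · (1 − 1/5) · (1 − 1/401)
       = 150375 · 3200/6015 = 80000.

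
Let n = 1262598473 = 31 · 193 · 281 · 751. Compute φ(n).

1209600000

φ(31) = 31 − 1 = 30.
φ(193) = 193 − 1 = 192.
φ(281) = 281 − 1 = 280.
φ(751) = 751 − 1 = 750.
Multiply: 30 · 192 · 280 · 750 = 1209600000.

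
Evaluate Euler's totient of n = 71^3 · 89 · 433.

φ(13792816207) = 13792816207 · (1 − 1/71) · (1 − 1/89) · (1 − 1/433)
       = 13792816207 · 2661120/2736127 = 13414705920.

13414705920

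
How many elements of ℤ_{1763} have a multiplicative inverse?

1680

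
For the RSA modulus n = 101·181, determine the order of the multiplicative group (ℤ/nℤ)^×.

18000

For distinct primes, φ(pq) = (p−1)(q−1) = 100 × 180 = 18000.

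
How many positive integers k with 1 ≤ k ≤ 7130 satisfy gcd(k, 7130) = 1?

7130 = 2 * 5 * 23 * 31.
φ(7130) = 7130 · (1 − 1/2) · (1 − 1/5) · (1 − 1/23) · (1 − 1/31)
       = 7130 · 2640/7130 = 2640.

2640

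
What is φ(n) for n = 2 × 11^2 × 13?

φ(3146) = 3146 · (1 − 1/2) · (1 − 1/11) · (1 − 1/13)
       = 3146 · 120/286 = 1320.

1320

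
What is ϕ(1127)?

Factor 1127: 1127 = 7**2 * 23.
φ(1127) = 1127 · (1 − 1/7) · (1 − 1/23)
       = 1127 · 132/161 = 924.

924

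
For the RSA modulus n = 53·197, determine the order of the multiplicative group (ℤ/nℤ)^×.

For distinct primes, φ(pq) = (p−1)(q−1) = 52 × 196 = 10192.

10192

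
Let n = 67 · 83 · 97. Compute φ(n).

φ(67) = 67 − 1 = 66.
φ(83) = 83 − 1 = 82.
φ(97) = 97 − 1 = 96.
Multiply: 66 · 82 · 96 = 519552.

519552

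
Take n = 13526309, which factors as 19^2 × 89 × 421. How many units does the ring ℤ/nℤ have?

12640320

φ(13526309) = 13526309 · (1 − 1/19) · (1 − 1/89) · (1 − 1/421)
       = 13526309 · 665280/711911 = 12640320.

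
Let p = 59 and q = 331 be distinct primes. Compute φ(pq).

19140

φ(59) = 59 − 1 = 58.
φ(331) = 331 − 1 = 330.
Multiply: 58 · 330 = 19140.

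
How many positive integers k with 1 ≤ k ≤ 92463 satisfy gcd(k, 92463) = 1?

48384

Prime factorization: 92463 = 3 · 7^2 · 17 · 37.
φ(3) = 3 − 1 = 2.
φ(7^2) = 7^1·(7−1) = 7·6 = 42.
φ(17) = 17 − 1 = 16.
φ(37) = 37 − 1 = 36.
Since φ is multiplicative, φ(92463) = 2 · 42 · 16 · 36 = 48384.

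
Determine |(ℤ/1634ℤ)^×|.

756

Prime factorization: 1634 = 2 · 19 · 43.
φ(2) = 2 − 1 = 1.
φ(19) = 19 − 1 = 18.
φ(43) = 43 − 1 = 42.
Since φ is multiplicative, φ(1634) = 1 · 18 · 42 = 756.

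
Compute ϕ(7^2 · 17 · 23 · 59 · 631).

φ(7^2) = 7^2 − 7^1 = 49 − 7 = 42.
φ(17) = 17 − 1 = 16.
φ(23) = 23 − 1 = 22.
φ(59) = 59 − 1 = 58.
φ(631) = 631 − 1 = 630.
Multiply: 42 · 16 · 22 · 58 · 630 = 540207360.

540207360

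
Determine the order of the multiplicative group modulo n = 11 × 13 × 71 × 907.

7610400

φ(11) = 11 − 1 = 10.
φ(13) = 13 − 1 = 12.
φ(71) = 71 − 1 = 70.
φ(907) = 907 − 1 = 906.
Since φ is multiplicative, φ(9208771) = 10 · 12 · 70 · 906 = 7610400.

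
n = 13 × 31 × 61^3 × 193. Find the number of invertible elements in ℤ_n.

15431731200

φ(13) = 13 − 1 = 12.
φ(31) = 31 − 1 = 30.
φ(61^3) = 61^3 − 61^2 = 226981 − 3721 = 223260.
φ(193) = 193 − 1 = 192.
φ(17654355199) = 12 × 30 × 223260 × 192 = 15431731200.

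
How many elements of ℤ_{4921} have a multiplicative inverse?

First factor: 4921 = 7 · 19 · 37.
φ(4921) = 4921 · (1 − 1/7) · (1 − 1/19) · (1 − 1/37)
       = 4921 · 3888/4921 = 3888.

3888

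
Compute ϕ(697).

Prime factorization: 697 = 17 · 41.
φ(17) = 17 − 1 = 16.
φ(41) = 41 − 1 = 40.
Since φ is multiplicative, φ(697) = 16 · 40 = 640.

640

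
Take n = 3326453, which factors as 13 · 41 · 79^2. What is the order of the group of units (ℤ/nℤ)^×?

2957760

φ(3326453) = 3326453 · (1 − 1/13) · (1 − 1/41) · (1 − 1/79)
       = 3326453 · 37440/42107 = 2957760.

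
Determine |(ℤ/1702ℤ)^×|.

First factor: 1702 = 2 · 23 · 37.
φ(1702) = 1702 · (1 − 1/2) · (1 − 1/23) · (1 − 1/37)
       = 1702 · 792/1702 = 792.

792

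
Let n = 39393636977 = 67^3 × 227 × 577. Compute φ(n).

φ(67^3) = 67^3 − 67^2 = 300763 − 4489 = 296274.
φ(227) = 227 − 1 = 226.
φ(577) = 577 − 1 = 576.
Multiply: 296274 · 226 · 576 = 38567764224.

38567764224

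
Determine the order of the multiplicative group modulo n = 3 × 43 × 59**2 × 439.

125902224

φ(197132511) = 197132511 · (1 − 1/3) · (1 − 1/43) · (1 − 1/59) · (1 − 1/439)
       = 197132511 · 2133936/3341229 = 125902224.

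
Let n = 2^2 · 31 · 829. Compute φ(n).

49680

φ(2^2) = 2^1·(2−1) = 2·1 = 2.
φ(31) = 31 − 1 = 30.
φ(829) = 829 − 1 = 828.
Multiply: 2 · 30 · 828 = 49680.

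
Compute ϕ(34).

First factor: 34 = 2 · 17.
φ(34) = 34 · (1 − 1/2) · (1 − 1/17)
       = 34 · 16/34 = 16.

16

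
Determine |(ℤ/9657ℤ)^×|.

Prime factorization: 9657 = 3^2 * 29 * 37.
φ(3^2) = 3^2 − 3^1 = 9 − 3 = 6.
φ(29) = 29 − 1 = 28.
φ(37) = 37 − 1 = 36.
φ(9657) = 6 × 28 × 36 = 6048.

6048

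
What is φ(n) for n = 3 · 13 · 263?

6288

φ(10257) = 10257 · (1 − 1/3) · (1 − 1/13) · (1 − 1/263)
       = 10257 · 6288/10257 = 6288.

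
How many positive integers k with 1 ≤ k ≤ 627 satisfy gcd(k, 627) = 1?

360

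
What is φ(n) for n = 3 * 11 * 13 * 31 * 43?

φ(571857) = 571857 · (1 − 1/3) · (1 − 1/11) · (1 − 1/13) · (1 − 1/31) · (1 − 1/43)
       = 571857 · 302400/571857 = 302400.

302400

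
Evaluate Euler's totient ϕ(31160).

Factor 31160: 31160 = 2^3 × 5 × 19 × 41.
φ(2^3) = 2^3 − 2^2 = 8 − 4 = 4.
φ(5) = 5 − 1 = 4.
φ(19) = 19 − 1 = 18.
φ(41) = 41 − 1 = 40.
Multiply: 4 · 4 · 18 · 40 = 11520.

11520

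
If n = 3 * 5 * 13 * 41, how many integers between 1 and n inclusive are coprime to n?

φ(3) = 3 − 1 = 2.
φ(5) = 5 − 1 = 4.
φ(13) = 13 − 1 = 12.
φ(41) = 41 − 1 = 40.
Multiply: 2 · 4 · 12 · 40 = 3840.

3840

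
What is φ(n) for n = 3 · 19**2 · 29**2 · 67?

φ(3) = 3 − 1 = 2.
φ(19^2) = 19^1·(19−1) = 19·18 = 342.
φ(29^2) = 29^1·(29−1) = 29·28 = 812.
φ(67) = 67 − 1 = 66.
φ(61023801) = 2 × 342 × 812 × 66 = 36656928.

36656928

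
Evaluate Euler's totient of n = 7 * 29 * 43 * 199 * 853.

1190318976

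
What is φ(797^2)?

φ(635209) = 635209 · (1 − 1/797)
       = 635209 · 796/797 = 634412.

634412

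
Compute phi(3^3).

φ(3^3) = 3^3 − 3^2 = 27 − 9 = 18.

18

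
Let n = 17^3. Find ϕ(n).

4624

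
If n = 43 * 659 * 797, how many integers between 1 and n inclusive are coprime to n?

21998256

φ(22584589) = 22584589 · (1 − 1/43) · (1 − 1/659) · (1 − 1/797)
       = 22584589 · 21998256/22584589 = 21998256.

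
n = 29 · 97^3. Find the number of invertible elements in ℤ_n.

φ(26467517) = 26467517 · (1 − 1/29) · (1 − 1/97)
       = 26467517 · 2688/2813 = 25291392.

25291392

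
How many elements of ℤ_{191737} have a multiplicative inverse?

191737 = 7^3 · 13 · 43.
φ(7^3) = 7^3 − 7^2 = 343 − 49 = 294.
φ(13) = 13 − 1 = 12.
φ(43) = 43 − 1 = 42.
Since φ is multiplicative, φ(191737) = 294 · 12 · 42 = 148176.

148176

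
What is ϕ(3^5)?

φ(243) = 243 · (1 − 1/3)
       = 243 · 2/3 = 162.

162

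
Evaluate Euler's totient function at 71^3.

φ(71^3) = 71^3 − 71^2 = 357911 − 5041 = 352870.

352870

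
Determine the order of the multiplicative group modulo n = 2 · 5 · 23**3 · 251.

11638000

φ(2) = 2 − 1 = 1.
φ(5) = 5 − 1 = 4.
φ(23^3) = 23^3 − 23^2 = 12167 − 529 = 11638.
φ(251) = 251 − 1 = 250.
Multiply: 1 · 4 · 11638 · 250 = 11638000.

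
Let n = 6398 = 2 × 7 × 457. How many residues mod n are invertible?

φ(2) = 2 − 1 = 1.
φ(7) = 7 − 1 = 6.
φ(457) = 457 − 1 = 456.
Multiply: 1 · 6 · 456 = 2736.

2736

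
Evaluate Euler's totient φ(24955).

Factor 24955: 24955 = 5 · 7 · 23 · 31.
φ(24955) = 24955 · (1 − 1/5) · (1 − 1/7) · (1 − 1/23) · (1 − 1/31)
       = 24955 · 15840/24955 = 15840.

15840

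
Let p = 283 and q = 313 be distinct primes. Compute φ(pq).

φ(n) = (p − 1)(q − 1) = (283−1)(313−1) = 282·312 = 87984.

87984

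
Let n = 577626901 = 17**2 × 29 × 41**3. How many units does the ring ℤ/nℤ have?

512099840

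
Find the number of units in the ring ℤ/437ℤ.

396

First factor: 437 = 19 · 23.
φ(19) = 19 − 1 = 18.
φ(23) = 23 − 1 = 22.
φ(437) = 18 × 22 = 396.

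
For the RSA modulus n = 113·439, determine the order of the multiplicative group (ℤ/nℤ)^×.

φ(n) = (p − 1)(q − 1) = (113−1)(439−1) = 112·438 = 49056.

49056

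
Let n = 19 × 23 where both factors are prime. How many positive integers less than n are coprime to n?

φ(19) = 19 − 1 = 18.
φ(23) = 23 − 1 = 22.
φ(437) = 18 × 22 = 396.

396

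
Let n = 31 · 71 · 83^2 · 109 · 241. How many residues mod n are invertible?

370464192000

φ(398308677341) = 398308677341 · (1 − 1/31) · (1 − 1/71) · (1 − 1/83) · (1 − 1/109) · (1 − 1/241)
       = 398308677341 · 4463424000/4798899727 = 370464192000.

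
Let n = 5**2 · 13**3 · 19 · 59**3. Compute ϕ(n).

147401691840

φ(214328389925) = 214328389925 · (1 − 1/5) · (1 − 1/13) · (1 − 1/19) · (1 − 1/59)
       = 214328389925 · 50112/72865 = 147401691840.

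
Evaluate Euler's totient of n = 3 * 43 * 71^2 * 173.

71806560

φ(3) = 3 − 1 = 2.
φ(43) = 43 − 1 = 42.
φ(71^2) = 71^2 − 71^1 = 5041 − 71 = 4970.
φ(173) = 173 − 1 = 172.
φ(112499997) = 2 × 42 × 4970 × 172 = 71806560.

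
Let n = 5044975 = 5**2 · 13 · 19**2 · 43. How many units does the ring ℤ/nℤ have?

3447360

φ(5044975) = 5044975 · (1 − 1/5) · (1 − 1/13) · (1 − 1/19) · (1 − 1/43)
       = 5044975 · 36288/53105 = 3447360.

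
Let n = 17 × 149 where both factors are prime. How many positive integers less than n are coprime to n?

φ(n) = (p − 1)(q − 1) = (17−1)(149−1) = 16·148 = 2368.

2368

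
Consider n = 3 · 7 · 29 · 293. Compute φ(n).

φ(3) = 3 − 1 = 2.
φ(7) = 7 − 1 = 6.
φ(29) = 29 − 1 = 28.
φ(293) = 293 − 1 = 292.
Multiply: 2 · 6 · 28 · 292 = 98112.

98112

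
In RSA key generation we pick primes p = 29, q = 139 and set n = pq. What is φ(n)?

φ(29) = 29 − 1 = 28.
φ(139) = 139 − 1 = 138.
Since φ is multiplicative, φ(4031) = 28 · 138 = 3864.

3864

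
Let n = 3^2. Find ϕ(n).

φ(3^2) = 3^2 − 3^1 = 9 − 3 = 6.

6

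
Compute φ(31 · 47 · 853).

1175760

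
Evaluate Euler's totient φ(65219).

50820

First factor: 65219 = 7**2 · 11**3.
φ(7^2) = 7^2 − 7^1 = 49 − 7 = 42.
φ(11^3) = 11^3 − 11^2 = 1331 − 121 = 1210.
Multiply: 42 · 1210 = 50820.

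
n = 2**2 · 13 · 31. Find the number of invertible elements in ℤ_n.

720

φ(2^2) = 2^1·(2−1) = 2·1 = 2.
φ(13) = 13 − 1 = 12.
φ(31) = 31 − 1 = 30.
φ(1612) = 2 × 12 × 30 = 720.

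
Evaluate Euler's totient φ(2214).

Prime factorization: 2214 = 2 · 3**3 · 41.
φ(2) = 2 − 1 = 1.
φ(3^3) = 3^2·(3−1) = 9·2 = 18.
φ(41) = 41 − 1 = 40.
Multiply: 1 · 18 · 40 = 720.

720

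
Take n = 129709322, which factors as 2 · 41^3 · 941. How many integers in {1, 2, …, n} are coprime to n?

φ(2) = 2 − 1 = 1.
φ(41^3) = 41^3 − 41^2 = 68921 − 1681 = 67240.
φ(941) = 941 − 1 = 940.
Multiply: 1 · 67240 · 940 = 63205600.

63205600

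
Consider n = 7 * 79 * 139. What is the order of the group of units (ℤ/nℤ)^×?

64584

φ(76867) = 76867 · (1 − 1/7) · (1 − 1/79) · (1 − 1/139)
       = 76867 · 64584/76867 = 64584.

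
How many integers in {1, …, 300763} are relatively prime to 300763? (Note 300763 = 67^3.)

296274

φ(67^3) = 67^3 − 67^2 = 300763 − 4489 = 296274.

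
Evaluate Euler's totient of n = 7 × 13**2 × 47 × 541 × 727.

16879674240

φ(7) = 7 − 1 = 6.
φ(13^2) = 13^1·(13−1) = 13·12 = 156.
φ(47) = 47 − 1 = 46.
φ(541) = 541 − 1 = 540.
φ(727) = 727 − 1 = 726.
Multiply: 6 · 156 · 46 · 540 · 726 = 16879674240.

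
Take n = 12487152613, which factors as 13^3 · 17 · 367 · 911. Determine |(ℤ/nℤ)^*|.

10807130880

φ(12487152613) = 12487152613 · (1 − 1/13) · (1 − 1/17) · (1 − 1/367) · (1 − 1/911)
       = 12487152613 · 63947520/73888477 = 10807130880.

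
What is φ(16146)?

Factor 16146: 16146 = 2 · 3^3 · 13 · 23.
φ(16146) = 16146 · (1 − 1/2) · (1 − 1/3) · (1 − 1/13) · (1 − 1/23)
       = 16146 · 528/1794 = 4752.

4752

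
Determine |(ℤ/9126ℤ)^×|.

Prime factorization: 9126 = 2 · 3**3 · 13**2.
φ(9126) = 9126 · (1 − 1/2) · (1 − 1/3) · (1 − 1/13)
       = 9126 · 24/78 = 2808.

2808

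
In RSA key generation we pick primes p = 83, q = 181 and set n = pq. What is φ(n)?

φ(15023) = 15023 · (1 − 1/83) · (1 − 1/181)
       = 15023 · 14760/15023 = 14760.

14760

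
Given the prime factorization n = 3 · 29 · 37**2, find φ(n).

74592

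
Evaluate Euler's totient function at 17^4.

φ(17^4) = 17^3·(17−1) = 4913·16 = 78608.

78608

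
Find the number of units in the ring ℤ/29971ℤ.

26880

First factor: 29971 = 17 * 41 * 43.
φ(29971) = 29971 · (1 − 1/17) · (1 − 1/41) · (1 − 1/43)
       = 29971 · 26880/29971 = 26880.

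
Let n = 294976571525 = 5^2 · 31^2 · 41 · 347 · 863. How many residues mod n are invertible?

φ(294976571525) = 294976571525 · (1 − 1/5) · (1 − 1/31) · (1 − 1/41) · (1 − 1/347) · (1 − 1/863)
       = 294976571525 · 1431609600/1903074655 = 221899488000.

221899488000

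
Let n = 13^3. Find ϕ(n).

φ(13^3) = 13^2·(13−1) = 169·12 = 2028.

2028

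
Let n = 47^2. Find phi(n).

φ(47^2) = 47^2 − 47^1 = 2209 − 47 = 2162.

2162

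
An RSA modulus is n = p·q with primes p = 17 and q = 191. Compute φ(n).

3040

φ(3247) = 3247 · (1 − 1/17) · (1 − 1/191)
       = 3247 · 3040/3247 = 3040.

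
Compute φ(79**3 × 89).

42838224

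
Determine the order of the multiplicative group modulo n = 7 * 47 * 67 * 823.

φ(7) = 7 − 1 = 6.
φ(47) = 47 − 1 = 46.
φ(67) = 67 − 1 = 66.
φ(823) = 823 − 1 = 822.
Since φ is multiplicative, φ(18141389) = 6 · 46 · 66 · 822 = 14973552.

14973552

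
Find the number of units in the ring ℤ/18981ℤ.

Factor 18981: 18981 = 3^3 · 19 · 37.
φ(3^3) = 3^2·(3−1) = 9·2 = 18.
φ(19) = 19 − 1 = 18.
φ(37) = 37 − 1 = 36.
Since φ is multiplicative, φ(18981) = 18 · 18 · 36 = 11664.

11664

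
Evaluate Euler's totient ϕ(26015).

18480

First factor: 26015 = 5 · 11^2 · 43.
φ(5) = 5 − 1 = 4.
φ(11^2) = 11^1·(11−1) = 11·10 = 110.
φ(43) = 43 − 1 = 42.
Multiply: 4 · 110 · 42 = 18480.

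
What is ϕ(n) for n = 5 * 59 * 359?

83056

φ(105905) = 105905 · (1 − 1/5) · (1 − 1/59) · (1 − 1/359)
       = 105905 · 83056/105905 = 83056.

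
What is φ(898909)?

Prime factorization: 898909 = 11**2 × 17 × 19 × 23.
φ(898909) = 898909 · (1 − 1/11) · (1 − 1/17) · (1 − 1/19) · (1 − 1/23)
       = 898909 · 63360/81719 = 696960.

696960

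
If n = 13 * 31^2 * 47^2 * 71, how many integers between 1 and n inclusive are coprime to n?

1688954400

φ(13) = 13 − 1 = 12.
φ(31^2) = 31^1·(31−1) = 31·30 = 930.
φ(47^2) = 47^1·(47−1) = 47·46 = 2162.
φ(71) = 71 − 1 = 70.
φ(1959389627) = 12 × 930 × 2162 × 70 = 1688954400.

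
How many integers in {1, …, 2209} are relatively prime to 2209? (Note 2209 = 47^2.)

φ(47^2) = 47^1·(47−1) = 47·46 = 2162.

2162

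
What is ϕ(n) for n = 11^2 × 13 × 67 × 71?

6098400

φ(7482761) = 7482761 · (1 − 1/11) · (1 − 1/13) · (1 − 1/67) · (1 − 1/71)
       = 7482761 · 554400/680251 = 6098400.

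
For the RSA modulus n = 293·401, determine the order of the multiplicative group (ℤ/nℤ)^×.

φ(pq) = (p−1)(q−1) = 292 · 400 = 116800.

116800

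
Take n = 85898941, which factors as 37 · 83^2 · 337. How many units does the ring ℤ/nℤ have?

82325376

φ(37) = 37 − 1 = 36.
φ(83^2) = 83^2 − 83^1 = 6889 − 83 = 6806.
φ(337) = 337 − 1 = 336.
Since φ is multiplicative, φ(85898941) = 36 · 6806 · 336 = 82325376.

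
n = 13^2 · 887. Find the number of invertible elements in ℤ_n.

φ(13^2) = 13^1·(13−1) = 13·12 = 156.
φ(887) = 887 − 1 = 886.
Since φ is multiplicative, φ(149903) = 156 · 886 = 138216.

138216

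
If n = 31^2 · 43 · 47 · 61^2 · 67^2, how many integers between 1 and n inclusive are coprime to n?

φ(32441354343989) = 32441354343989 · (1 − 1/31) · (1 − 1/43) · (1 − 1/47) · (1 − 1/61) · (1 − 1/67)
       = 32441354343989 · 229521600/256054637 = 29079698155200.

29079698155200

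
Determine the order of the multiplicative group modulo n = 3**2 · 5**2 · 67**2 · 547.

φ(3^2) = 3^1·(3−1) = 3·2 = 6.
φ(5^2) = 5^1·(5−1) = 5·4 = 20.
φ(67^2) = 67^1·(67−1) = 67·66 = 4422.
φ(547) = 547 − 1 = 546.
φ(552483675) = 6 × 20 × 4422 × 546 = 289729440.

289729440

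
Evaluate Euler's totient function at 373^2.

φ(373^2) = 373^1·(373−1) = 373·372 = 138756.

138756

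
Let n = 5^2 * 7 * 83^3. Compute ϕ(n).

67787760

φ(5^2) = 5^2 − 5^1 = 25 − 5 = 20.
φ(7) = 7 − 1 = 6.
φ(83^3) = 83^2·(83−1) = 6889·82 = 564898.
Since φ is multiplicative, φ(100062725) = 20 · 6 · 564898 = 67787760.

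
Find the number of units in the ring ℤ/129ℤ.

129 = 3 · 43.
φ(3) = 3 − 1 = 2.
φ(43) = 43 − 1 = 42.
Multiply: 2 · 42 = 84.

84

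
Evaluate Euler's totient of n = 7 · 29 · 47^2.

φ(448427) = 448427 · (1 − 1/7) · (1 − 1/29) · (1 − 1/47)
       = 448427 · 7728/9541 = 363216.

363216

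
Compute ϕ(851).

Factor 851: 851 = 23 × 37.
φ(851) = 851 · (1 − 1/23) · (1 − 1/37)
       = 851 · 792/851 = 792.

792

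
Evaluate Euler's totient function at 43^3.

φ(79507) = 79507 · (1 − 1/43)
       = 79507 · 42/43 = 77658.

77658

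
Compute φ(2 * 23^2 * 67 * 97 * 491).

φ(2) = 2 − 1 = 1.
φ(23^2) = 23^2 − 23^1 = 529 − 23 = 506.
φ(67) = 67 − 1 = 66.
φ(97) = 97 − 1 = 96.
φ(491) = 491 − 1 = 490.
φ(3376087522) = 1 × 506 × 66 × 96 × 490 = 1570947840.

1570947840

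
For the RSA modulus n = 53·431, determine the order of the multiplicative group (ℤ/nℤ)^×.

22360

φ(pq) = (p−1)(q−1) = 52 · 430 = 22360.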